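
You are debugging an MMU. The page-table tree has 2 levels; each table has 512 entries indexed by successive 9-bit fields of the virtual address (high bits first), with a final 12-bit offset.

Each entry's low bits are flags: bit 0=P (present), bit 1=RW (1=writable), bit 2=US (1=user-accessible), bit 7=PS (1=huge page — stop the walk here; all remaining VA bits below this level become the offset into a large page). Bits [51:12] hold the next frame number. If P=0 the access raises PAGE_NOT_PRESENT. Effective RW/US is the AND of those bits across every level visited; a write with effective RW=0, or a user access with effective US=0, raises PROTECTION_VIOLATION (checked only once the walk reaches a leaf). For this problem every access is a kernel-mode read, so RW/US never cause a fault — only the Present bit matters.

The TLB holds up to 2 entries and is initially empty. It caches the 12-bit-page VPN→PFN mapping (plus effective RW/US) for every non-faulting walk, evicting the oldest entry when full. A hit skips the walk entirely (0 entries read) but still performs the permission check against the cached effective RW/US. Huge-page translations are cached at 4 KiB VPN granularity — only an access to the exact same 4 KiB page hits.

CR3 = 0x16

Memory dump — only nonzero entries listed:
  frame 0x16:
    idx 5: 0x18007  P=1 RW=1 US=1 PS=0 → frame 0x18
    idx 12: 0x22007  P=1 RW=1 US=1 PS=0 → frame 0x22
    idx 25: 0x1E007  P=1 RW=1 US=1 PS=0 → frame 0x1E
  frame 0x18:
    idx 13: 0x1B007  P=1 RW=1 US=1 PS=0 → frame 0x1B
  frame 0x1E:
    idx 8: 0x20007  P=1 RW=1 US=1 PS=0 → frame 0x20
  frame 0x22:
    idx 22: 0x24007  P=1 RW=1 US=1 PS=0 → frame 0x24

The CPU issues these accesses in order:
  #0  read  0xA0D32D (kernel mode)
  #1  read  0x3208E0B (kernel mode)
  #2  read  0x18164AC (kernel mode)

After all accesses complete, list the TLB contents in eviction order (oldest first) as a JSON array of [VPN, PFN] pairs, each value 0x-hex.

Trace:
#0 VA=0xA0D32D (r,kernel):
  L0: frame=0x16 idx=5 entry=0x18007 [P=1 RW=1 US=1 PS=0]
  L1: frame=0x18 idx=13 entry=0x1B007 [P=1 RW=1 US=1 PS=0]
  ✓ 0x1B32D  — 2 lookups
#1 VA=0x3208E0B (r,kernel):
  L0: frame=0x16 idx=25 entry=0x1E007 [P=1 RW=1 US=1 PS=0]
  L1: frame=0x1E idx=8 entry=0x20007 [P=1 RW=1 US=1 PS=0]
  ✓ 0x20E0B  — 2 lookups
#2 VA=0x18164AC (r,kernel):
  L0: frame=0x16 idx=12 entry=0x22007 [P=1 RW=1 US=1 PS=0]
  L1: frame=0x22 idx=22 entry=0x24007 [P=1 RW=1 US=1 PS=0]
  ✓ 0x244AC  — 2 lookups

TLB: [["0x3208", "0x20"], ["0x1816", "0x24"]]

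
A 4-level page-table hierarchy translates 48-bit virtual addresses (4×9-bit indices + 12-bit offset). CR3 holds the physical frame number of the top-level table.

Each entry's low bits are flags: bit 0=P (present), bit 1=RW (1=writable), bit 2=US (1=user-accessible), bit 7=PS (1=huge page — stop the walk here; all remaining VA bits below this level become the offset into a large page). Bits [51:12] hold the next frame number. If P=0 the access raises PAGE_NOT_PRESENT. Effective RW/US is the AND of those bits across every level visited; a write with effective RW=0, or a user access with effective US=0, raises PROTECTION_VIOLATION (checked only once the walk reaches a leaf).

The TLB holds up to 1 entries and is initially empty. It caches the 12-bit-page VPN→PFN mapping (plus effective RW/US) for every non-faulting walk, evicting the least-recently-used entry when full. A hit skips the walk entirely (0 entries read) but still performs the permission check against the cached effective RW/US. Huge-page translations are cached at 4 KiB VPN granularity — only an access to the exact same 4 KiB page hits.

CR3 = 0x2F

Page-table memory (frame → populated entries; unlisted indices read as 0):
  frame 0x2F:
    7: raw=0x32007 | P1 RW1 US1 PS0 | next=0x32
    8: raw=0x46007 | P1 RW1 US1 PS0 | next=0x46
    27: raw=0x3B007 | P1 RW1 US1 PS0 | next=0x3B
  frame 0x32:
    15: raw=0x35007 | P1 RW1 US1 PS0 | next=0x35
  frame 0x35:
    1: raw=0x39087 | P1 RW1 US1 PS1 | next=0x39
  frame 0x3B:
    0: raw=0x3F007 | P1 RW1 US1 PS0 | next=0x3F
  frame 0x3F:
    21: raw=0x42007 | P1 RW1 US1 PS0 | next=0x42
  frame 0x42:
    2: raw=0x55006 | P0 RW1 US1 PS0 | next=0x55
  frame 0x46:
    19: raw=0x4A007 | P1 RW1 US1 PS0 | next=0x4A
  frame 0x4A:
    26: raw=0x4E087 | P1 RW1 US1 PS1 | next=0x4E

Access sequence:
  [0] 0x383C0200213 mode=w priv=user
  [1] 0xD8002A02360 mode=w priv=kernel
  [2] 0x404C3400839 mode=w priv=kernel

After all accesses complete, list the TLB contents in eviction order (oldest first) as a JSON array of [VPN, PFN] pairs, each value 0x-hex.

Per-access translation:
#0 VA=0x383C0200213 (w,user):
  [0] read 0x2F idx=7: raw=0x32007 flags P=1 W=1 U=1 S=0
  [1] read 0x32 idx=15: raw=0x35007 flags P=1 W=1 U=1 S=0
  [2] read 0x35 idx=1: raw=0x39087 flags P=1 W=1 U=1 S=1
  ⇒ phys 0x39213 (huge @L2)  [3 reads]
#1 VA=0xD8002A02360 (w,kernel):
  [0] read 0x2F idx=27: raw=0x3B007 flags P=1 W=1 U=1 S=0
  [1] read 0x3B idx=0: raw=0x3F007 flags P=1 W=1 U=1 S=0
  [2] read 0x3F idx=21: raw=0x42007 flags P=1 W=1 U=1 S=0
  [3] read 0x42 idx=2: raw=0x55006 flags P=0 W=1 U=1 S=0
  → PAGE_NOT_PRESENT  (4 entries read)
#2 VA=0x404C3400839 (w,kernel):
  [0] read 0x2F idx=8: raw=0x46007 flags P=1 W=1 U=1 S=0
  [1] read 0x46 idx=19: raw=0x4A007 flags P=1 W=1 U=1 S=0
  [2] read 0x4A idx=26: raw=0x4E087 flags P=1 W=1 U=1 S=1
  ⇒ phys 0x4E839 (huge @L2)  [3 reads]

TLB: [["0x404C3400", "0x4E"]]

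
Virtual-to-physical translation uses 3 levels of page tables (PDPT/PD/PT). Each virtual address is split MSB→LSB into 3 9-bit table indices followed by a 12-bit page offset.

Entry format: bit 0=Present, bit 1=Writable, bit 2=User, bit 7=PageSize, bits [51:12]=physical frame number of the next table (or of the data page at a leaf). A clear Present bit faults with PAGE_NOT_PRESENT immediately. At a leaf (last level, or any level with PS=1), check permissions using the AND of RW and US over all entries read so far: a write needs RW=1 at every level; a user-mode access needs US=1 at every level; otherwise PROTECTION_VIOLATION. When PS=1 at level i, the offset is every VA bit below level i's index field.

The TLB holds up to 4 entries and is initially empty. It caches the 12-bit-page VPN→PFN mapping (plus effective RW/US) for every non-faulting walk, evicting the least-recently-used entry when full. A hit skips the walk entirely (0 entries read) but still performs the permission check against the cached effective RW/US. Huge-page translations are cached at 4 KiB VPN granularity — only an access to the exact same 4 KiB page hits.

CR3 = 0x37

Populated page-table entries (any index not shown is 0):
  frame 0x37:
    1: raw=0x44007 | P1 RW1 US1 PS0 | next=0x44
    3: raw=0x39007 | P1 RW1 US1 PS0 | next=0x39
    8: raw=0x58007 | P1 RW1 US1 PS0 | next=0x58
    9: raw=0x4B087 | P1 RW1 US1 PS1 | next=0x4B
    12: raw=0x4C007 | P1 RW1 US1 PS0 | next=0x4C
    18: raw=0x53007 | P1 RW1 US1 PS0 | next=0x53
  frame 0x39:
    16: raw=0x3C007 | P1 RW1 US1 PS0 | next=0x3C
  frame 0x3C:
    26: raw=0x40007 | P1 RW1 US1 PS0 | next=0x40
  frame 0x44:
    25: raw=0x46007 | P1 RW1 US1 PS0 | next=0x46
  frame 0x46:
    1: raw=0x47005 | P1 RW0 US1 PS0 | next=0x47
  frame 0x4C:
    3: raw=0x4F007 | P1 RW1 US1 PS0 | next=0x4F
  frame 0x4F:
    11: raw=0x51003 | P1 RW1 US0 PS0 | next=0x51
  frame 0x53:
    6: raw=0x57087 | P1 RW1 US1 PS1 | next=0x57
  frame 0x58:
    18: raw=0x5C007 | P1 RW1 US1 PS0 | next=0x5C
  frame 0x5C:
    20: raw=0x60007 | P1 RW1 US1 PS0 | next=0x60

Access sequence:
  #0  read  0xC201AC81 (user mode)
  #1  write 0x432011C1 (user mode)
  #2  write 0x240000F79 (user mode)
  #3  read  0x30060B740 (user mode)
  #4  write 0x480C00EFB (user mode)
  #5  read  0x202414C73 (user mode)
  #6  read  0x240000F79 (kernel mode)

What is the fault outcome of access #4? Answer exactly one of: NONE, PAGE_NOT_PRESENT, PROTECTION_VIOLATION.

Walk each access:
#0 VA=0xC201AC81 (r,user):
  lvl0: tbl 0x37, slot 3 ⇒ 0x39007 (P1/RW1/US1/PS0)
  lvl1: tbl 0x39, slot 16 ⇒ 0x3C007 (P1/RW1/US1/PS0)
  lvl2: tbl 0x3C, slot 26 ⇒ 0x40007 (P1/RW1/US1/PS0)
  ✓ 0x40C81  — 3 lookups
#1 VA=0x432011C1 (w,user):
  lvl0: tbl 0x37, slot 1 ⇒ 0x44007 (P1/RW1/US1/PS0)
  lvl1: tbl 0x44, slot 25 ⇒ 0x46007 (P1/RW1/US1/PS0)
  lvl2: tbl 0x46, slot 1 ⇒ 0x47005 (P1/RW0/US1/PS0)
  ⇒ fault: PROTECTION_VIOLATION  — 3 lookups
#2 VA=0x240000F79 (w,user):
  lvl0: tbl 0x37, slot 9 ⇒ 0x4B087 (P1/RW1/US1/PS1)
  ✓ 0x4BF79 (huge @L0)  — 1 lookups
#3 VA=0x30060B740 (r,user):
  lvl0: tbl 0x37, slot 12 ⇒ 0x4C007 (P1/RW1/US1/PS0)
  lvl1: tbl 0x4C, slot 3 ⇒ 0x4F007 (P1/RW1/US1/PS0)
  lvl2: tbl 0x4F, slot 11 ⇒ 0x51003 (P1/RW1/US0/PS0)
  ⇒ fault: PROTECTION_VIOLATION  — 3 lookups
#4 VA=0x480C00EFB (w,user):
  lvl0: tbl 0x37, slot 18 ⇒ 0x53007 (P1/RW1/US1/PS0)
  lvl1: tbl 0x53, slot 6 ⇒ 0x57087 (P1/RW1/US1/PS1)
  ✓ 0x57EFB (huge @L1)  — 2 lookups
#5 VA=0x202414C73 (r,user):
  lvl0: tbl 0x37, slot 8 ⇒ 0x58007 (P1/RW1/US1/PS0)
  lvl1: tbl 0x58, slot 18 ⇒ 0x5C007 (P1/RW1/US1/PS0)
  lvl2: tbl 0x5C, slot 20 ⇒ 0x60007 (P1/RW1/US1/PS0)
  ✓ 0x60C73  — 3 lookups
#6 VA=0x240000F79 (r,kernel):
  TLB hit vpn=0x240000 → PA=0x4BF79

Access #4 fault: NONE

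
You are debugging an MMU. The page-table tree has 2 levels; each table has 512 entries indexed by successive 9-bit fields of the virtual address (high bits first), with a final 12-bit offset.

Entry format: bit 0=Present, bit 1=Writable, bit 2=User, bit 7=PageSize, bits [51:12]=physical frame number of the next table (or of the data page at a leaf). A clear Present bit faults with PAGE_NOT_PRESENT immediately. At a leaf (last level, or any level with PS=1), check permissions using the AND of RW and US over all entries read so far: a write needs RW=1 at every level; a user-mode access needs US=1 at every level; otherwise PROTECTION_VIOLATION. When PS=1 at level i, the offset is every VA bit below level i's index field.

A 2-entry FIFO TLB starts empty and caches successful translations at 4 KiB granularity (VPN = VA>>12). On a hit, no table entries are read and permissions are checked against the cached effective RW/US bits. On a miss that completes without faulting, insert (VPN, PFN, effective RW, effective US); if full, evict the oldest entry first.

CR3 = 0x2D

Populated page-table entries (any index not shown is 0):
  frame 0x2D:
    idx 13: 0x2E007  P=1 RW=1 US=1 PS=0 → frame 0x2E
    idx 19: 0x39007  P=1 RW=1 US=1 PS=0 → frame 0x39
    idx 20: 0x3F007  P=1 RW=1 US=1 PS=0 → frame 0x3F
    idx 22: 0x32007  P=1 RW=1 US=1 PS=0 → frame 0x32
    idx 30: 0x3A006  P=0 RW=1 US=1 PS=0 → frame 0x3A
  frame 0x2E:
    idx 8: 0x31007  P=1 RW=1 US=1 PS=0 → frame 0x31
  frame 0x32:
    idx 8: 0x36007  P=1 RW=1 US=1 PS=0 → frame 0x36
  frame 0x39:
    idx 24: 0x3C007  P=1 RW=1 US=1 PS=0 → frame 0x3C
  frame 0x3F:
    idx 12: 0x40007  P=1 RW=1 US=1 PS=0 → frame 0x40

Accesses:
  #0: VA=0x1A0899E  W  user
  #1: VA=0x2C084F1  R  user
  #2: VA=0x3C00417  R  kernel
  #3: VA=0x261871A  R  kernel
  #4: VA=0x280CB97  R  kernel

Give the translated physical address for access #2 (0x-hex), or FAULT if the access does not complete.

Trace:
#0 VA=0x1A0899E (w,user):
  [0] read 0x2D idx=13: raw=0x2E007 flags P=1 W=1 U=1 S=0
  [1] read 0x2E idx=8: raw=0x31007 flags P=1 W=1 U=1 S=0
  ✓ 0x3199E  — 2 lookups
#1 VA=0x2C084F1 (r,user):
  [0] read 0x2D idx=22: raw=0x32007 flags P=1 W=1 U=1 S=0
  [1] read 0x32 idx=8: raw=0x36007 flags P=1 W=1 U=1 S=0
  ✓ 0x364F1  — 2 lookups
#2 VA=0x3C00417 (r,kernel):
  [0] read 0x2D idx=30: raw=0x3A006 flags P=0 W=1 U=1 S=0
  ✗ PAGE_NOT_PRESENT  [1 reads]
#3 VA=0x261871A (r,kernel):
  [0] read 0x2D idx=19: raw=0x39007 flags P=1 W=1 U=1 S=0
  [1] read 0x39 idx=24: raw=0x3C007 flags P=1 W=1 U=1 S=0
  ✓ 0x3C71A  — 2 lookups
#4 VA=0x280CB97 (r,kernel):
  [0] read 0x2D idx=20: raw=0x3F007 flags P=1 W=1 U=1 S=0
  [1] read 0x3F idx=12: raw=0x40007 flags P=1 W=1 U=1 S=0
  ✓ 0x40B97  — 2 lookups

Access #2 PA: FAULT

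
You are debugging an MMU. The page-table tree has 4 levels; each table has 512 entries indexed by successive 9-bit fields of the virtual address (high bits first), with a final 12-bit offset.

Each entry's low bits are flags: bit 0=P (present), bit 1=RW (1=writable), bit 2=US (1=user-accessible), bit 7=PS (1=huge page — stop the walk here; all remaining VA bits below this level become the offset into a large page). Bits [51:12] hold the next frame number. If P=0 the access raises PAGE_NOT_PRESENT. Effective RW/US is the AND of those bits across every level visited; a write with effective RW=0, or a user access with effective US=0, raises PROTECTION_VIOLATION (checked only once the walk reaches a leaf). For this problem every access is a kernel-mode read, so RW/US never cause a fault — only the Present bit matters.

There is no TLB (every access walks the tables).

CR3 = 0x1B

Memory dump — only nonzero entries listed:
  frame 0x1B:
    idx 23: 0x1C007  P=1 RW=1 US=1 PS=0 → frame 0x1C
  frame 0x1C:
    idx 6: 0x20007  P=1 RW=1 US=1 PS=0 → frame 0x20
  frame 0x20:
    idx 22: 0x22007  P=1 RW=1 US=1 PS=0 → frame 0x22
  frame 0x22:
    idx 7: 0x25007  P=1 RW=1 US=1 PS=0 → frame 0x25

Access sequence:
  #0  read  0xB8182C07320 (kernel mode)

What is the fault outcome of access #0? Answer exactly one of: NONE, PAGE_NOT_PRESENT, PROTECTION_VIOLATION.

Walk each access:
#0 VA=0xB8182C07320 (r,kernel):
  L0 @0x1B[23] → 0x1C007  P=1,RW=1,US=1,PS=0
  L1 @0x1C[6] → 0x20007  P=1,RW=1,US=1,PS=0
  L2 @0x20[22] → 0x22007  P=1,RW=1,US=1,PS=0
  L3 @0x22[7] → 0x25007  P=1,RW=1,US=1,PS=0
  → PA=0x25320  (4 entries read)

Access #0 fault: NONE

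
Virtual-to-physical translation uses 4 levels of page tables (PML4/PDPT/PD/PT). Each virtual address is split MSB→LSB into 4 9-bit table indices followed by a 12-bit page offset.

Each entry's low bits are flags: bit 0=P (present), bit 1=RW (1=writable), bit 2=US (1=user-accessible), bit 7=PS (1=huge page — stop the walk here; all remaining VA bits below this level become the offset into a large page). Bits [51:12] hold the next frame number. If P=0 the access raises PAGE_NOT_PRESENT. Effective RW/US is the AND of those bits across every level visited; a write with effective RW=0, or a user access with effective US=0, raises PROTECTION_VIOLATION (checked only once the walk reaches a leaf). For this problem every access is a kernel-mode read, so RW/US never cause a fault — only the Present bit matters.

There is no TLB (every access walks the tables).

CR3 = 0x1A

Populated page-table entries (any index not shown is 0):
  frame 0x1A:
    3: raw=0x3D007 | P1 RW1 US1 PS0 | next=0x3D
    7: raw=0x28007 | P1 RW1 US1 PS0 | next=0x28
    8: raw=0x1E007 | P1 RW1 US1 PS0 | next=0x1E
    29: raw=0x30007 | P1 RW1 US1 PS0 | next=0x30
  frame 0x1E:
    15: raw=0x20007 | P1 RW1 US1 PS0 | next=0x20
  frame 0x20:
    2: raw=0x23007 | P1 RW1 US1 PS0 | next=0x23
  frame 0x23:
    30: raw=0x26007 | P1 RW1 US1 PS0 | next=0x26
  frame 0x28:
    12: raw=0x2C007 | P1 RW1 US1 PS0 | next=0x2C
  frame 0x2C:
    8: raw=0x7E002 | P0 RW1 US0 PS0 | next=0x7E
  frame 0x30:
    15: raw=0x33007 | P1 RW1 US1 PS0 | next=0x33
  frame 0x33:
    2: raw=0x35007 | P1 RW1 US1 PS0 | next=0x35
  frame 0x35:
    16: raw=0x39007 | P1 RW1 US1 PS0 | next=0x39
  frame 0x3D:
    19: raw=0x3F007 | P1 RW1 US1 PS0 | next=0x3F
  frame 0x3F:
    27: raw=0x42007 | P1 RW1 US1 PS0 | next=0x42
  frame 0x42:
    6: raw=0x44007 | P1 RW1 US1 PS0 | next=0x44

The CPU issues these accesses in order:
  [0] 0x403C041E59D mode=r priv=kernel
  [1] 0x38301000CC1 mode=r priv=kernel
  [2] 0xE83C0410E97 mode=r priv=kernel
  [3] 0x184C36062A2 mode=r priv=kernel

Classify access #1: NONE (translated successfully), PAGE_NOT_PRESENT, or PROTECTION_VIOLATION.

Walk each access:
#0 VA=0x403C041E59D (r,kernel):
  L0: frame=0x1A idx=8 entry=0x1E007 [P=1 RW=1 US=1 PS=0]
  L1: frame=0x1E idx=15 entry=0x20007 [P=1 RW=1 US=1 PS=0]
  L2: frame=0x20 idx=2 entry=0x23007 [P=1 RW=1 US=1 PS=0]
  L3: frame=0x23 idx=30 entry=0x26007 [P=1 RW=1 US=1 PS=0]
  ⇒ phys 0x2659D  [4 reads]
#1 VA=0x38301000CC1 (r,kernel):
  L0: frame=0x1A idx=7 entry=0x28007 [P=1 RW=1 US=1 PS=0]
  L1: frame=0x28 idx=12 entry=0x2C007 [P=1 RW=1 US=1 PS=0]
  L2: frame=0x2C idx=8 entry=0x7E002 [P=0 RW=1 US=0 PS=0]
  ✗ PAGE_NOT_PRESENT  [3 reads]
#2 VA=0xE83C0410E97 (r,kernel):
  L0: frame=0x1A idx=29 entry=0x30007 [P=1 RW=1 US=1 PS=0]
  L1: frame=0x30 idx=15 entry=0x33007 [P=1 RW=1 US=1 PS=0]
  L2: frame=0x33 idx=2 entry=0x35007 [P=1 RW=1 US=1 PS=0]
  L3: frame=0x35 idx=16 entry=0x39007 [P=1 RW=1 US=1 PS=0]
  ⇒ phys 0x39E97  [4 reads]
#3 VA=0x184C36062A2 (r,kernel):
  L0: frame=0x1A idx=3 entry=0x3D007 [P=1 RW=1 US=1 PS=0]
  L1: frame=0x3D idx=19 entry=0x3F007 [P=1 RW=1 US=1 PS=0]
  L2: frame=0x3F idx=27 entry=0x42007 [P=1 RW=1 US=1 PS=0]
  L3: frame=0x42 idx=6 entry=0x44007 [P=1 RW=1 US=1 PS=0]
  ⇒ phys 0x442A2  [4 reads]

Access #1 fault: PAGE_NOT_PRESENT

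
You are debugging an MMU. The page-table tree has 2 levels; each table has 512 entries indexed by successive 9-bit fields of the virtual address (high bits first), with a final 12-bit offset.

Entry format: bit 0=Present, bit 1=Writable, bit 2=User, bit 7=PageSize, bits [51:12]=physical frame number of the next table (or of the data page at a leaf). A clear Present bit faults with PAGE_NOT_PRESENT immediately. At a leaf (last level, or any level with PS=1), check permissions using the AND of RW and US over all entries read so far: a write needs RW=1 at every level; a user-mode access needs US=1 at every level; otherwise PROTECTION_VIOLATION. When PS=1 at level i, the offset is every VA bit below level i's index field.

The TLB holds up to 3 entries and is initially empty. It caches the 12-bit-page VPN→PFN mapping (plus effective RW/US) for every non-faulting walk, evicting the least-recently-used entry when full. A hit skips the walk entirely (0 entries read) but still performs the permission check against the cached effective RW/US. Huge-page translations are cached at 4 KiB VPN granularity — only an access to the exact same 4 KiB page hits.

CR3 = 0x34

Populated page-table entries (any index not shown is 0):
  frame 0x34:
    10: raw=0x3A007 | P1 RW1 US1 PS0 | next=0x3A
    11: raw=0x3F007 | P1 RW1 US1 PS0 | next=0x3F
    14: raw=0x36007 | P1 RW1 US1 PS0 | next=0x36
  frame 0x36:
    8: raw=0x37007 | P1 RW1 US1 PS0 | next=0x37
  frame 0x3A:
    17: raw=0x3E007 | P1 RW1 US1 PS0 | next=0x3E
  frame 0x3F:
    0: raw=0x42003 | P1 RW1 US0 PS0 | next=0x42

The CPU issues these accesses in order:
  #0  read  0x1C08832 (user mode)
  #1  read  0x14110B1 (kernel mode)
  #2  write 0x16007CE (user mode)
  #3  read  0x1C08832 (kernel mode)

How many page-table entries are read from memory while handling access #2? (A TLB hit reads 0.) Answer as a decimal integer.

Per-access translation:
#0 VA=0x1C08832 (r,user):
  L0 @0x34[14] → 0x36007  P=1,RW=1,US=1,PS=0
  L1 @0x36[8] → 0x37007  P=1,RW=1,US=1,PS=0
  ✓ 0x37832  — 2 lookups
#1 VA=0x14110B1 (r,kernel):
  L0 @0x34[10] → 0x3A007  P=1,RW=1,US=1,PS=0
  L1 @0x3A[17] → 0x3E007  P=1,RW=1,US=1,PS=0
  ✓ 0x3E0B1  — 2 lookups
#2 VA=0x16007CE (w,user):
  L0 @0x34[11] → 0x3F007  P=1,RW=1,US=1,PS=0
  L1 @0x3F[0] → 0x42003  P=1,RW=1,US=0,PS=0
  ✗ PROTECTION_VIOLATION  [2 reads]
#3 VA=0x1C08832 (r,kernel):
  TLB hit vpn=0x1C08 → PA=0x37832

Entries read for #2: 2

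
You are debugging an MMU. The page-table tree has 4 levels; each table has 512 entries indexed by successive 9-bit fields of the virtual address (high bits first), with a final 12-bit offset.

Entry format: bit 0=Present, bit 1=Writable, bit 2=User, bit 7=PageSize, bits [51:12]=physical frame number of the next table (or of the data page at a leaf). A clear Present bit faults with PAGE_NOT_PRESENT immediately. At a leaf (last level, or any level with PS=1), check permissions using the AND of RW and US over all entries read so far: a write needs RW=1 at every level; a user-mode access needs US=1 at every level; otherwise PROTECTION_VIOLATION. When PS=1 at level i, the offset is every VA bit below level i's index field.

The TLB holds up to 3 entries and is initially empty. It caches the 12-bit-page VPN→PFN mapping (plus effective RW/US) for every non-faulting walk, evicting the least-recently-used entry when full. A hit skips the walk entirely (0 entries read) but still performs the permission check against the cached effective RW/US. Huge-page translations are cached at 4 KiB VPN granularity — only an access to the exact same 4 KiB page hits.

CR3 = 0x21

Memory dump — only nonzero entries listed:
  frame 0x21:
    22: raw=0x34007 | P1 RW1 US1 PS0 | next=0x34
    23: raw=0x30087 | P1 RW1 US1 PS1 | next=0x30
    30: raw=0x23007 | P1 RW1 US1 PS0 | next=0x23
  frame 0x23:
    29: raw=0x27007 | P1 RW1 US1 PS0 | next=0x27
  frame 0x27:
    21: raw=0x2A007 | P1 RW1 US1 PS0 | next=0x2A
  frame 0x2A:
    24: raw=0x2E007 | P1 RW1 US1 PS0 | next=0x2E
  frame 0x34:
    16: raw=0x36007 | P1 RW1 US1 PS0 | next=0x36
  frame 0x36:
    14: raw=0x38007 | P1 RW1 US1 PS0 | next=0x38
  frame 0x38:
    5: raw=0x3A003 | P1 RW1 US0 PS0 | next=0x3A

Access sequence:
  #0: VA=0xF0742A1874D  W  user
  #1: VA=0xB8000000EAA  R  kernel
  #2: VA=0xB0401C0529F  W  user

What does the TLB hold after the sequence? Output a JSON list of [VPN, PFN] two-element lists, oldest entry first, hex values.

Walk each access:
#0 VA=0xF0742A1874D (w,user):
  [0] read 0x21 idx=30: raw=0x23007 flags P=1 W=1 U=1 S=0
  [1] read 0x23 idx=29: raw=0x27007 flags P=1 W=1 U=1 S=0
  [2] read 0x27 idx=21: raw=0x2A007 flags P=1 W=1 U=1 S=0
  [3] read 0x2A idx=24: raw=0x2E007 flags P=1 W=1 U=1 S=0
  → PA=0x2E74D  (4 entries read)
#1 VA=0xB8000000EAA (r,kernel):
  [0] read 0x21 idx=23: raw=0x30087 flags P=1 W=1 U=1 S=1
  → PA=0x30EAA (huge @L0)  (1 entries read)
#2 VA=0xB0401C0529F (w,user):
  [0] read 0x21 idx=22: raw=0x34007 flags P=1 W=1 U=1 S=0
  [1] read 0x34 idx=16: raw=0x36007 flags P=1 W=1 U=1 S=0
  [2] read 0x36 idx=14: raw=0x38007 flags P=1 W=1 U=1 S=0
  [3] read 0x38 idx=5: raw=0x3A003 flags P=1 W=1 U=0 S=0
  ⇒ fault: PROTECTION_VIOLATION  — 4 lookups

TLB: [["0xF0742A18", "0x2E"], ["0xB8000000", "0x30"]]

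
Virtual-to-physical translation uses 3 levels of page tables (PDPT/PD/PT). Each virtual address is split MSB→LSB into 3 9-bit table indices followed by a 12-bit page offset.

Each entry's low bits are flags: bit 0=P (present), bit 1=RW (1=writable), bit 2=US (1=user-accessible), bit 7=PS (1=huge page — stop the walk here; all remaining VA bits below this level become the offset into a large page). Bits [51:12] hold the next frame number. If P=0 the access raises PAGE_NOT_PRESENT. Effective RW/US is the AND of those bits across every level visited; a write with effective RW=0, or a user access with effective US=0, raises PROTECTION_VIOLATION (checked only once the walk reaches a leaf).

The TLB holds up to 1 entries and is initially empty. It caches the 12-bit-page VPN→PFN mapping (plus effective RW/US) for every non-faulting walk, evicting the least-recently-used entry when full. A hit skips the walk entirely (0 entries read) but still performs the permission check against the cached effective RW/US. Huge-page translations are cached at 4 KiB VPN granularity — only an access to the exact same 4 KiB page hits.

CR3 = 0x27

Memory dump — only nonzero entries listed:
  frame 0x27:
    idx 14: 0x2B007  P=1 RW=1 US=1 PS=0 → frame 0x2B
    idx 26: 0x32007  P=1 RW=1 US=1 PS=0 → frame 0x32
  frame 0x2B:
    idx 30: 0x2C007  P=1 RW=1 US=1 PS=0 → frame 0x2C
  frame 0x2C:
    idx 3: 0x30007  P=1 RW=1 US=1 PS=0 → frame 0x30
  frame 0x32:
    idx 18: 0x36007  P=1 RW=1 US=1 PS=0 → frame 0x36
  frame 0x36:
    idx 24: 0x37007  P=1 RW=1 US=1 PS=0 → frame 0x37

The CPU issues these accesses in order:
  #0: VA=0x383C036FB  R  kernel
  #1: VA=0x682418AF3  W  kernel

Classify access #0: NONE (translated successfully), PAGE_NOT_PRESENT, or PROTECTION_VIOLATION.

Trace:
#0 VA=0x383C036FB (r,kernel):
  L0 @0x27[14] → 0x2B007  P=1,RW=1,US=1,PS=0
  L1 @0x2B[30] → 0x2C007  P=1,RW=1,US=1,PS=0
  L2 @0x2C[3] → 0x30007  P=1,RW=1,US=1,PS=0
  ✓ 0x306FB  — 3 lookups
#1 VA=0x682418AF3 (w,kernel):
  L0 @0x27[26] → 0x32007  P=1,RW=1,US=1,PS=0
  L1 @0x32[18] → 0x36007  P=1,RW=1,US=1,PS=0
  L2 @0x36[24] → 0x37007  P=1,RW=1,US=1,PS=0
  ✓ 0x37AF3  — 3 lookups

Access #0 fault: NONE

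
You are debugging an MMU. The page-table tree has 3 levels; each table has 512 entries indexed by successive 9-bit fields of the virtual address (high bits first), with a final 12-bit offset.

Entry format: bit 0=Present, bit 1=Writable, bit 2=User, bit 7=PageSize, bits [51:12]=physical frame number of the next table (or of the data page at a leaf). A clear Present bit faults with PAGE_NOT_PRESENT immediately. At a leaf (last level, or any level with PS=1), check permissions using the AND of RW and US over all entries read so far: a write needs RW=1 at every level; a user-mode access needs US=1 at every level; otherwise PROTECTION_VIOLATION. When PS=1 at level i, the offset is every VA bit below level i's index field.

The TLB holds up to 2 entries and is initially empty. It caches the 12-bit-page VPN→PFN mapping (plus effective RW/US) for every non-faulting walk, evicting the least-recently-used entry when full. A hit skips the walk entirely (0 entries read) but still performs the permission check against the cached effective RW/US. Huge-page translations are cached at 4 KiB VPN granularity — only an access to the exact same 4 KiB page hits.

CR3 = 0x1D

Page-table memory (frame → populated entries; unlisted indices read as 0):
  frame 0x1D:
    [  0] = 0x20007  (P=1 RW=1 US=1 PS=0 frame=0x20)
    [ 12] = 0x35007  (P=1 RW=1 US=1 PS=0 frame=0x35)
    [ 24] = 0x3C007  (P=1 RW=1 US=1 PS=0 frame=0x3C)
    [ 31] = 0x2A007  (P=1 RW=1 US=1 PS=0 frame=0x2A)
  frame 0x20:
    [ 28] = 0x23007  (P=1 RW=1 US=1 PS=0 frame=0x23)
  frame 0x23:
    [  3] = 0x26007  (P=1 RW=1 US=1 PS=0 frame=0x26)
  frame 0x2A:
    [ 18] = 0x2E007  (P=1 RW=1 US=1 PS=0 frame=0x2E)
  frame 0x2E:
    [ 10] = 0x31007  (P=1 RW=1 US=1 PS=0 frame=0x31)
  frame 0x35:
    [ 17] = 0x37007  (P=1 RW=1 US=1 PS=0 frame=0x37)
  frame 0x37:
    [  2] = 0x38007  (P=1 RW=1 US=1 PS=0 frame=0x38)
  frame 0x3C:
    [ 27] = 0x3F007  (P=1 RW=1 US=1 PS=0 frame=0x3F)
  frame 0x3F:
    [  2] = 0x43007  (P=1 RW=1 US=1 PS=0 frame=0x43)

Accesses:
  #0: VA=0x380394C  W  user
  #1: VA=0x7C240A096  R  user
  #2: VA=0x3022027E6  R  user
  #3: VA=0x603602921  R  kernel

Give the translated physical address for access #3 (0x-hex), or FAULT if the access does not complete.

Per-access translation:
#0 VA=0x380394C (w,user):
  [0] read 0x1D idx=0: raw=0x20007 flags P=1 W=1 U=1 S=0
  [1] read 0x20 idx=28: raw=0x23007 flags P=1 W=1 U=1 S=0
  [2] read 0x23 idx=3: raw=0x26007 flags P=1 W=1 U=1 S=0
  → PA=0x2694C  (3 entries read)
#1 VA=0x7C240A096 (r,user):
  [0] read 0x1D idx=31: raw=0x2A007 flags P=1 W=1 U=1 S=0
  [1] read 0x2A idx=18: raw=0x2E007 flags P=1 W=1 U=1 S=0
  [2] read 0x2E idx=10: raw=0x31007 flags P=1 W=1 U=1 S=0
  → PA=0x31096  (3 entries read)
#2 VA=0x3022027E6 (r,user):
  [0] read 0x1D idx=12: raw=0x35007 flags P=1 W=1 U=1 S=0
  [1] read 0x35 idx=17: raw=0x37007 flags P=1 W=1 U=1 S=0
  [2] read 0x37 idx=2: raw=0x38007 flags P=1 W=1 U=1 S=0
  → PA=0x387E6  (3 entries read)
#3 VA=0x603602921 (r,kernel):
  [0] read 0x1D idx=24: raw=0x3C007 flags P=1 W=1 U=1 S=0
  [1] read 0x3C idx=27: raw=0x3F007 flags P=1 W=1 U=1 S=0
  [2] read 0x3F idx=2: raw=0x43007 flags P=1 W=1 U=1 S=0
  → PA=0x43921  (3 entries read)

Access #3 PA: 0x43921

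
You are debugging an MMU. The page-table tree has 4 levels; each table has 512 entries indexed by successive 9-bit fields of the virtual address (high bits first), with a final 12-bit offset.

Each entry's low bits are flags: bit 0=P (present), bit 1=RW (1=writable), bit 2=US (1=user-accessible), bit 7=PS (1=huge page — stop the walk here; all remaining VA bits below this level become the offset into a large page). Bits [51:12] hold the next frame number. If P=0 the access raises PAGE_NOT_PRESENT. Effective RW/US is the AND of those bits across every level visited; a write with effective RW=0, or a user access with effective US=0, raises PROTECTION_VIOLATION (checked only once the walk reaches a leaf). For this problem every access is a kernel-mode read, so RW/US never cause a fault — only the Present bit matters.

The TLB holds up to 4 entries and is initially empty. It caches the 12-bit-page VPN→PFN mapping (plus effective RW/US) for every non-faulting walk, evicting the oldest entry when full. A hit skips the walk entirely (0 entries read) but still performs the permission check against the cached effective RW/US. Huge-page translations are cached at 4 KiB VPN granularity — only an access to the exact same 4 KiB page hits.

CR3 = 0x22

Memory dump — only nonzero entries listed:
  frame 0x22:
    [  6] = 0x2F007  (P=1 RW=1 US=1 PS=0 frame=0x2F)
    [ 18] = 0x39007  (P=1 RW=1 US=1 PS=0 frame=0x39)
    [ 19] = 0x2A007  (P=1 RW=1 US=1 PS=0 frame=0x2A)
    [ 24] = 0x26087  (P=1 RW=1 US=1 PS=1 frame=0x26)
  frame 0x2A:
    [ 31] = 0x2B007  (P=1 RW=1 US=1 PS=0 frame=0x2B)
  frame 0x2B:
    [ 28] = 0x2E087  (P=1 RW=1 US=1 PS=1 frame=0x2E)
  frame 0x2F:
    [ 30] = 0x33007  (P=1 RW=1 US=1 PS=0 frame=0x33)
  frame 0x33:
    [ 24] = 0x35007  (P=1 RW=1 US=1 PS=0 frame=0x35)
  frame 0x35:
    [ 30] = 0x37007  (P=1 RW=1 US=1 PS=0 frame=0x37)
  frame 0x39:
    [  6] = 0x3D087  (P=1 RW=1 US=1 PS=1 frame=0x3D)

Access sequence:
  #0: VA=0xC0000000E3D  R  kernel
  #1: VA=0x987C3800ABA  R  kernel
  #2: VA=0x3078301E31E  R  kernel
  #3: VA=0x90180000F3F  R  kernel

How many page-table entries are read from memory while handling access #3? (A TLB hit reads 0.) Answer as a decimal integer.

Per-access translation:
#0 VA=0xC0000000E3D (r,kernel):
  [0] read 0x22 idx=24: raw=0x26087 flags P=1 W=1 U=1 S=1
  → PA=0x26E3D (huge @L0)  (1 entries read)
#1 VA=0x987C3800ABA (r,kernel):
  [0] read 0x22 idx=19: raw=0x2A007 flags P=1 W=1 U=1 S=0
  [1] read 0x2A idx=31: raw=0x2B007 flags P=1 W=1 U=1 S=0
  [2] read 0x2B idx=28: raw=0x2E087 flags P=1 W=1 U=1 S=1
  → PA=0x2EABA (huge @L2)  (3 entries read)
#2 VA=0x3078301E31E (r,kernel):
  [0] read 0x22 idx=6: raw=0x2F007 flags P=1 W=1 U=1 S=0
  [1] read 0x2F idx=30: raw=0x33007 flags P=1 W=1 U=1 S=0
  [2] read 0x33 idx=24: raw=0x35007 flags P=1 W=1 U=1 S=0
  [3] read 0x35 idx=30: raw=0x37007 flags P=1 W=1 U=1 S=0
  → PA=0x3731E  (4 entries read)
#3 VA=0x90180000F3F (r,kernel):
  [0] read 0x22 idx=18: raw=0x39007 flags P=1 W=1 U=1 S=0
  [1] read 0x39 idx=6: raw=0x3D087 flags P=1 W=1 U=1 S=1
  → PA=0x3DF3F (huge @L1)  (2 entries read)

Entries read for #3: 2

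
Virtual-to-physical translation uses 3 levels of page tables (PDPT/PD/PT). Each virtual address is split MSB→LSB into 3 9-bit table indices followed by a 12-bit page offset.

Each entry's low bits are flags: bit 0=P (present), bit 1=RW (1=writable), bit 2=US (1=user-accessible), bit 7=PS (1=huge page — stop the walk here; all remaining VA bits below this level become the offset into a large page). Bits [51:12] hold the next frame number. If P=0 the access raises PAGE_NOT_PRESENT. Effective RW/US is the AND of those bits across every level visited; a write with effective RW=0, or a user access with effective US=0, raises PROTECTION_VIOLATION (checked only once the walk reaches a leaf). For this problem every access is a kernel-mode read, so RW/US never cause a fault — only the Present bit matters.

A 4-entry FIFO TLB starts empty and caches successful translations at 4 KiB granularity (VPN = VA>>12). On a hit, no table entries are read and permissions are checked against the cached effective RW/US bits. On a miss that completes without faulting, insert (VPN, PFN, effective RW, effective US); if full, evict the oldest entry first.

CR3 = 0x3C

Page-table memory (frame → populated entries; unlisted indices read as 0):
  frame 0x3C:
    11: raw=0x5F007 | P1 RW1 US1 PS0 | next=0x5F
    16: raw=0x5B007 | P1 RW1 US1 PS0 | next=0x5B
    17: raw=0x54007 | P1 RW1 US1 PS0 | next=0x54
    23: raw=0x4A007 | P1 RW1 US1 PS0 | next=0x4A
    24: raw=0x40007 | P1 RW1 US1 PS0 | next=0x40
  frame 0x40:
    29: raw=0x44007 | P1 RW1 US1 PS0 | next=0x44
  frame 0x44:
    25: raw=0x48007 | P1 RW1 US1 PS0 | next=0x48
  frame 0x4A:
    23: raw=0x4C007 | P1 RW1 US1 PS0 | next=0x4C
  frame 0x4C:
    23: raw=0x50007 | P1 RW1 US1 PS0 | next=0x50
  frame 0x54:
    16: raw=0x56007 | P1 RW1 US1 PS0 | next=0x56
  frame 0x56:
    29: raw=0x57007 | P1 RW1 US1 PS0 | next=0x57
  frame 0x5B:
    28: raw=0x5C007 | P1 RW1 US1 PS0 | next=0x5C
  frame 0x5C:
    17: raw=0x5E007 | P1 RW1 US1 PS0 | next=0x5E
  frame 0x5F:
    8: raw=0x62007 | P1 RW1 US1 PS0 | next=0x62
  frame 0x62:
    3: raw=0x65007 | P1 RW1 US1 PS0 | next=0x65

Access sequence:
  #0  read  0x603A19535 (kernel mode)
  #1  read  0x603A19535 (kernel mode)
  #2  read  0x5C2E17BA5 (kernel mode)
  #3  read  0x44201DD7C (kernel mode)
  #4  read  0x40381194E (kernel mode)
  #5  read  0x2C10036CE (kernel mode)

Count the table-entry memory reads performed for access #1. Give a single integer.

Walk each access:
#0 VA=0x603A19535 (r,kernel):
  lvl0: tbl 0x3C, slot 24 ⇒ 0x40007 (P1/RW1/US1/PS0)
  lvl1: tbl 0x40, slot 29 ⇒ 0x44007 (P1/RW1/US1/PS0)
  lvl2: tbl 0x44, slot 25 ⇒ 0x48007 (P1/RW1/US1/PS0)
  ⇒ phys 0x48535  [3 reads]
#1 VA=0x603A19535 (r,kernel):
  TLB hit vpn=0x603A19 → PA=0x48535
#2 VA=0x5C2E17BA5 (r,kernel):
  lvl0: tbl 0x3C, slot 23 ⇒ 0x4A007 (P1/RW1/US1/PS0)
  lvl1: tbl 0x4A, slot 23 ⇒ 0x4C007 (P1/RW1/US1/PS0)
  lvl2: tbl 0x4C, slot 23 ⇒ 0x50007 (P1/RW1/US1/PS0)
  ⇒ phys 0x50BA5  [3 reads]
#3 VA=0x44201DD7C (r,kernel):
  lvl0: tbl 0x3C, slot 17 ⇒ 0x54007 (P1/RW1/US1/PS0)
  lvl1: tbl 0x54, slot 16 ⇒ 0x56007 (P1/RW1/US1/PS0)
  lvl2: tbl 0x56, slot 29 ⇒ 0x57007 (P1/RW1/US1/PS0)
  ⇒ phys 0x57D7C  [3 reads]
#4 VA=0x40381194E (r,kernel):
  lvl0: tbl 0x3C, slot 16 ⇒ 0x5B007 (P1/RW1/US1/PS0)
  lvl1: tbl 0x5B, slot 28 ⇒ 0x5C007 (P1/RW1/US1/PS0)
  lvl2: tbl 0x5C, slot 17 ⇒ 0x5E007 (P1/RW1/US1/PS0)
  ⇒ phys 0x5E94E  [3 reads]
#5 VA=0x2C10036CE (r,kernel):
  lvl0: tbl 0x3C, slot 11 ⇒ 0x5F007 (P1/RW1/US1/PS0)
  lvl1: tbl 0x5F, slot 8 ⇒ 0x62007 (P1/RW1/US1/PS0)
  lvl2: tbl 0x62, slot 3 ⇒ 0x65007 (P1/RW1/US1/PS0)
  ⇒ phys 0x656CE  [3 reads]

Entries read for #1: 0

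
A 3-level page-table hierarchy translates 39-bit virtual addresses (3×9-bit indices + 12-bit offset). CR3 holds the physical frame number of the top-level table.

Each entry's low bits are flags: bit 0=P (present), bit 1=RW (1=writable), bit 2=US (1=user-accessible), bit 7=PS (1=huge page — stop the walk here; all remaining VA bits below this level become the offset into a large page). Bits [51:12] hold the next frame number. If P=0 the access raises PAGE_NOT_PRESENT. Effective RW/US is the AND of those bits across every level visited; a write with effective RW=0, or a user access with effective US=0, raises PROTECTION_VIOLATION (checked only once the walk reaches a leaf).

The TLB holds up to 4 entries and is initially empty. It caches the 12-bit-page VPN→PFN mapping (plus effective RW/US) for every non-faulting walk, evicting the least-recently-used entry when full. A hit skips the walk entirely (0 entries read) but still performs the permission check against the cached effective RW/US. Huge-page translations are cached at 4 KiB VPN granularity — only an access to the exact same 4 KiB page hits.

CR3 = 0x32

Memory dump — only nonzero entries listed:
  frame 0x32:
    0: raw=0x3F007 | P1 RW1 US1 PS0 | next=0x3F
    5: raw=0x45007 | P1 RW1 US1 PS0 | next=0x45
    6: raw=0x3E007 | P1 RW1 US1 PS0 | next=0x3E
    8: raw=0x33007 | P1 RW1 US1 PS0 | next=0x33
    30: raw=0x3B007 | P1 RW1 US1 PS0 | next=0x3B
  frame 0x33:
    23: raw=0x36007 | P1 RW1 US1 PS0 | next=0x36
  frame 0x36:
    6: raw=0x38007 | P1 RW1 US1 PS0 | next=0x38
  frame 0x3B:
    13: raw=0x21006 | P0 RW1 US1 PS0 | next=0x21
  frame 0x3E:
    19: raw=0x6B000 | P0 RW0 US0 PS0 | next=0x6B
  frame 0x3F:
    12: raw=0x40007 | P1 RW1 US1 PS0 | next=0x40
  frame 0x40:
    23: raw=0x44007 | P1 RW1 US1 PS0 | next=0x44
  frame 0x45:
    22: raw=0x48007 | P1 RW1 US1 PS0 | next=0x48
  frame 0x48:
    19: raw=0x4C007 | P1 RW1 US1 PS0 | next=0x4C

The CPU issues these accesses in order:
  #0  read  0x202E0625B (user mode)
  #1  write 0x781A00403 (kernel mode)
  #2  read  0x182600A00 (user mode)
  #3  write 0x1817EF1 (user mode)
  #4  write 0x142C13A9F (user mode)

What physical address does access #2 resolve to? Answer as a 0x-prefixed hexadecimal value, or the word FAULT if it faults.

Walk each access:
#0 VA=0x202E0625B (r,user):
  L0 @0x32[8] → 0x33007  P=1,RW=1,US=1,PS=0
  L1 @0x33[23] → 0x36007  P=1,RW=1,US=1,PS=0
  L2 @0x36[6] → 0x38007  P=1,RW=1,US=1,PS=0
  → PA=0x3825B  (3 entries read)
#1 VA=0x781A00403 (w,kernel):
  L0 @0x32[30] → 0x3B007  P=1,RW=1,US=1,PS=0
  L1 @0x3B[13] → 0x21006  P=0,RW=1,US=1,PS=0
  → PAGE_NOT_PRESENT  (2 entries read)
#2 VA=0x182600A00 (r,user):
  L0 @0x32[6] → 0x3E007  P=1,RW=1,US=1,PS=0
  L1 @0x3E[19] → 0x6B000  P=0,RW=0,US=0,PS=0
  → PAGE_NOT_PRESENT  (2 entries read)
#3 VA=0x1817EF1 (w,user):
  L0 @0x32[0] → 0x3F007  P=1,RW=1,US=1,PS=0
  L1 @0x3F[12] → 0x40007  P=1,RW=1,US=1,PS=0
  L2 @0x40[23] → 0x44007  P=1,RW=1,US=1,PS=0
  → PA=0x44EF1  (3 entries read)
#4 VA=0x142C13A9F (w,user):
  L0 @0x32[5] → 0x45007  P=1,RW=1,US=1,PS=0
  L1 @0x45[22] → 0x48007  P=1,RW=1,US=1,PS=0
  L2 @0x48[19] → 0x4C007  P=1,RW=1,US=1,PS=0
  → PA=0x4CA9F  (3 entries read)

Access #2 PA: FAULT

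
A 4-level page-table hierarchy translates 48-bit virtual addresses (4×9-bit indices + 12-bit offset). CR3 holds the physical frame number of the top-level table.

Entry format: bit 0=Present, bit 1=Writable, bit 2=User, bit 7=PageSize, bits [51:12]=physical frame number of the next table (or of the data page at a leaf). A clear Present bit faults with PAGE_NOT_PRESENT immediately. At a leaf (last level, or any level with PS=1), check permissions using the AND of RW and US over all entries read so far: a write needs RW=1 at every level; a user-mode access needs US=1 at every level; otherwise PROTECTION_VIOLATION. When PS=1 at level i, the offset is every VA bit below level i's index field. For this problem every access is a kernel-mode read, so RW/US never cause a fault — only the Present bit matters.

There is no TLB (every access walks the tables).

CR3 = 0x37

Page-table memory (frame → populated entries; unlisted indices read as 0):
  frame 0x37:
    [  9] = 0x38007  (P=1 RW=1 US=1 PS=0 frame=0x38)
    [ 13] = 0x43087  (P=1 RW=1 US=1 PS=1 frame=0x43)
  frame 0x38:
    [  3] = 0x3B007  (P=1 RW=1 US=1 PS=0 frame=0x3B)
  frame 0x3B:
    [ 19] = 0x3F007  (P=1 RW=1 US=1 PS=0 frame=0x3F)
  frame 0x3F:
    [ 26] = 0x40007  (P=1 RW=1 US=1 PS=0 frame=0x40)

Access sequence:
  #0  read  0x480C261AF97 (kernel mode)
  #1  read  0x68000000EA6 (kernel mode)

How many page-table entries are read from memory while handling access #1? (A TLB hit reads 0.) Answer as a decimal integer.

Per-access translation:
#0 VA=0x480C261AF97 (r,kernel):
  L0 @0x37[9] → 0x38007  P=1,RW=1,US=1,PS=0
  L1 @0x38[3] → 0x3B007  P=1,RW=1,US=1,PS=0
  L2 @0x3B[19] → 0x3F007  P=1,RW=1,US=1,PS=0
  L3 @0x3F[26] → 0x40007  P=1,RW=1,US=1,PS=0
  ✓ 0x40F97  — 4 lookups
#1 VA=0x68000000EA6 (r,kernel):
  L0 @0x37[13] → 0x43087  P=1,RW=1,US=1,PS=1
  ✓ 0x43EA6 (huge @L0)  — 1 lookups

Entries read for #1: 1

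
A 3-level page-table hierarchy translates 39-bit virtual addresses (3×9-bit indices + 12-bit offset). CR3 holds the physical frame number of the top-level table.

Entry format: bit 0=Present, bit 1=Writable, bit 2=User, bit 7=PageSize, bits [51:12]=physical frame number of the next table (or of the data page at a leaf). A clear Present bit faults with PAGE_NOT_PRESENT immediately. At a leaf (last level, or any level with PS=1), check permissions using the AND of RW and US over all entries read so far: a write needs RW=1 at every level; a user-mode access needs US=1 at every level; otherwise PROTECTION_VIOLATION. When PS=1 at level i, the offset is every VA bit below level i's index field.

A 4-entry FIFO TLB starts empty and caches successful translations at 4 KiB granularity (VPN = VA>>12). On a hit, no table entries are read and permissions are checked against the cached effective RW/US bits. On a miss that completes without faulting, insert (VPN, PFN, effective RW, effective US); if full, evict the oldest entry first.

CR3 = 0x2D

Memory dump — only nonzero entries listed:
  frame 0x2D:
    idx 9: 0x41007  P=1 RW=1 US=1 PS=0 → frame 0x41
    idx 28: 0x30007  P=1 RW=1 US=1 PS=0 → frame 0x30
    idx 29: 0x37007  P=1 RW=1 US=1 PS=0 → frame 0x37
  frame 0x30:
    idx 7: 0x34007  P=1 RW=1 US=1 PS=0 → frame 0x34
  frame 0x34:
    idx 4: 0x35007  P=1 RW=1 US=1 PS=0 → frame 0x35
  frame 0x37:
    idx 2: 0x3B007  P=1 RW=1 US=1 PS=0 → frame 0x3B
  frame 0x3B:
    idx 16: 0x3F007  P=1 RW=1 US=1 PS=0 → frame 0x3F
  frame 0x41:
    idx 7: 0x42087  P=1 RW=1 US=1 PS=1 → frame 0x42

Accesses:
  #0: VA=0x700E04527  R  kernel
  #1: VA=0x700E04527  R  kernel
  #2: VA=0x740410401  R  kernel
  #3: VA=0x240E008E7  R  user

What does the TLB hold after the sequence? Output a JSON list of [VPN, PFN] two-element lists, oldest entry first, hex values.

Per-access translation:
#0 VA=0x700E04527 (r,kernel):
  L0 @0x2D[28] → 0x30007  P=1,RW=1,US=1,PS=0
  L1 @0x30[7] → 0x34007  P=1,RW=1,US=1,PS=0
  L2 @0x34[4] → 0x35007  P=1,RW=1,US=1,PS=0
  ✓ 0x35527  — 3 lookups
#1 VA=0x700E04527 (r,kernel):
  TLB hit vpn=0x700E04 → PA=0x35527
#2 VA=0x740410401 (r,kernel):
  L0 @0x2D[29] → 0x37007  P=1,RW=1,US=1,PS=0
  L1 @0x37[2] → 0x3B007  P=1,RW=1,US=1,PS=0
  L2 @0x3B[16] → 0x3F007  P=1,RW=1,US=1,PS=0
  ✓ 0x3F401  — 3 lookups
#3 VA=0x240E008E7 (r,user):
  L0 @0x2D[9] → 0x41007  P=1,RW=1,US=1,PS=0
  L1 @0x41[7] → 0x42087  P=1,RW=1,US=1,PS=1
  ✓ 0x428E7 (huge @L1)  — 2 lookups

TLB: [["0x700E04", "0x35"], ["0x740410", "0x3F"], ["0x240E00", "0x42"]]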